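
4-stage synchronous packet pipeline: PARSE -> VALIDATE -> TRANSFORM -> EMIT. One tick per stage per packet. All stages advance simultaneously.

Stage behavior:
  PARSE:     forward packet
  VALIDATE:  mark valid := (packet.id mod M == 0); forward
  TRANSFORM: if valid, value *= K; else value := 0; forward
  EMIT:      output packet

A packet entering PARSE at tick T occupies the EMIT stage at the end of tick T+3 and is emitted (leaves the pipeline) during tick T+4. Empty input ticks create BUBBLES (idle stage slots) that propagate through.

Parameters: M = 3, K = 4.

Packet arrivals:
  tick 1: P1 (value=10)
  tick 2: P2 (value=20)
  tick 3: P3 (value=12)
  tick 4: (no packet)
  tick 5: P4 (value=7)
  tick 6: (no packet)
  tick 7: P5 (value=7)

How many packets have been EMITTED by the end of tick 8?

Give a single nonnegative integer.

Answer: 3

Derivation:
Tick 1: [PARSE:P1(v=10,ok=F), VALIDATE:-, TRANSFORM:-, EMIT:-] out:-; in:P1
Tick 2: [PARSE:P2(v=20,ok=F), VALIDATE:P1(v=10,ok=F), TRANSFORM:-, EMIT:-] out:-; in:P2
Tick 3: [PARSE:P3(v=12,ok=F), VALIDATE:P2(v=20,ok=F), TRANSFORM:P1(v=0,ok=F), EMIT:-] out:-; in:P3
Tick 4: [PARSE:-, VALIDATE:P3(v=12,ok=T), TRANSFORM:P2(v=0,ok=F), EMIT:P1(v=0,ok=F)] out:-; in:-
Tick 5: [PARSE:P4(v=7,ok=F), VALIDATE:-, TRANSFORM:P3(v=48,ok=T), EMIT:P2(v=0,ok=F)] out:P1(v=0); in:P4
Tick 6: [PARSE:-, VALIDATE:P4(v=7,ok=F), TRANSFORM:-, EMIT:P3(v=48,ok=T)] out:P2(v=0); in:-
Tick 7: [PARSE:P5(v=7,ok=F), VALIDATE:-, TRANSFORM:P4(v=0,ok=F), EMIT:-] out:P3(v=48); in:P5
Tick 8: [PARSE:-, VALIDATE:P5(v=7,ok=F), TRANSFORM:-, EMIT:P4(v=0,ok=F)] out:-; in:-
Emitted by tick 8: ['P1', 'P2', 'P3']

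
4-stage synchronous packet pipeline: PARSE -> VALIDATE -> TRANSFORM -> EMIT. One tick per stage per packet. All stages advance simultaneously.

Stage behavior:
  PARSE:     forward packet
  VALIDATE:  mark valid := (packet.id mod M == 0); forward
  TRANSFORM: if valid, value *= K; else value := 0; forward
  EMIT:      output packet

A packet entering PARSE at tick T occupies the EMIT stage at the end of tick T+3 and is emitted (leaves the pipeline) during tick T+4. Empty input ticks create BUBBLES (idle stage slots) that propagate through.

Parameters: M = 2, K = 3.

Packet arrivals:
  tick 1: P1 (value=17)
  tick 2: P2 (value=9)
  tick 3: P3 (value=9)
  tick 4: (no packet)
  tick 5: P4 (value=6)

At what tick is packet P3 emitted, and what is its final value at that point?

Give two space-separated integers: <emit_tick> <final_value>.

Answer: 7 0

Derivation:
Tick 1: [PARSE:P1(v=17,ok=F), VALIDATE:-, TRANSFORM:-, EMIT:-] out:-; in:P1
Tick 2: [PARSE:P2(v=9,ok=F), VALIDATE:P1(v=17,ok=F), TRANSFORM:-, EMIT:-] out:-; in:P2
Tick 3: [PARSE:P3(v=9,ok=F), VALIDATE:P2(v=9,ok=T), TRANSFORM:P1(v=0,ok=F), EMIT:-] out:-; in:P3
Tick 4: [PARSE:-, VALIDATE:P3(v=9,ok=F), TRANSFORM:P2(v=27,ok=T), EMIT:P1(v=0,ok=F)] out:-; in:-
Tick 5: [PARSE:P4(v=6,ok=F), VALIDATE:-, TRANSFORM:P3(v=0,ok=F), EMIT:P2(v=27,ok=T)] out:P1(v=0); in:P4
Tick 6: [PARSE:-, VALIDATE:P4(v=6,ok=T), TRANSFORM:-, EMIT:P3(v=0,ok=F)] out:P2(v=27); in:-
Tick 7: [PARSE:-, VALIDATE:-, TRANSFORM:P4(v=18,ok=T), EMIT:-] out:P3(v=0); in:-
Tick 8: [PARSE:-, VALIDATE:-, TRANSFORM:-, EMIT:P4(v=18,ok=T)] out:-; in:-
Tick 9: [PARSE:-, VALIDATE:-, TRANSFORM:-, EMIT:-] out:P4(v=18); in:-
P3: arrives tick 3, valid=False (id=3, id%2=1), emit tick 7, final value 0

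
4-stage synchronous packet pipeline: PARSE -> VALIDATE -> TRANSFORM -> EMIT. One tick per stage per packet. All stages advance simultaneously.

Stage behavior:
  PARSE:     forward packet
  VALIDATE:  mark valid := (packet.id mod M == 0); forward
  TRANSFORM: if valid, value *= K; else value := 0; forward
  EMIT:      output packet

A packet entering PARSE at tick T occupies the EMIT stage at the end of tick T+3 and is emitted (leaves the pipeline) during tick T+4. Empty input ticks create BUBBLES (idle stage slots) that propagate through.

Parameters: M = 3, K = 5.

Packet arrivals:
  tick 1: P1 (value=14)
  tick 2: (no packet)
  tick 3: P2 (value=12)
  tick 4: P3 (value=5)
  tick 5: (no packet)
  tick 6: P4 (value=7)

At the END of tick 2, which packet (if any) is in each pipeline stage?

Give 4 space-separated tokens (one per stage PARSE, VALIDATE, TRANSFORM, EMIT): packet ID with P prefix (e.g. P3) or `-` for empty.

Answer: - P1 - -

Derivation:
Tick 1: [PARSE:P1(v=14,ok=F), VALIDATE:-, TRANSFORM:-, EMIT:-] out:-; in:P1
Tick 2: [PARSE:-, VALIDATE:P1(v=14,ok=F), TRANSFORM:-, EMIT:-] out:-; in:-
At end of tick 2: ['-', 'P1', '-', '-']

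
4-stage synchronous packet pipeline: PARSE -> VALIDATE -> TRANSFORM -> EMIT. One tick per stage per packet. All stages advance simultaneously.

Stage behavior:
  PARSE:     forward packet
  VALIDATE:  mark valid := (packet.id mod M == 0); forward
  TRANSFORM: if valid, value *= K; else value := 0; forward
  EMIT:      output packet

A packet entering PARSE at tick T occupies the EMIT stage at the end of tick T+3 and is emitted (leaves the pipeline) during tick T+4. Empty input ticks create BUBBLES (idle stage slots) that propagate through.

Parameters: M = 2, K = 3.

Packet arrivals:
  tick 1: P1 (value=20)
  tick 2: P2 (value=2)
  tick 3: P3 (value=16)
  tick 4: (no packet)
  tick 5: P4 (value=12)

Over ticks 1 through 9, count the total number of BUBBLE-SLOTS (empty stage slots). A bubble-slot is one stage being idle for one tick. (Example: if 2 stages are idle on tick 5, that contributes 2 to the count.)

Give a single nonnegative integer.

Tick 1: [PARSE:P1(v=20,ok=F), VALIDATE:-, TRANSFORM:-, EMIT:-] out:-; bubbles=3
Tick 2: [PARSE:P2(v=2,ok=F), VALIDATE:P1(v=20,ok=F), TRANSFORM:-, EMIT:-] out:-; bubbles=2
Tick 3: [PARSE:P3(v=16,ok=F), VALIDATE:P2(v=2,ok=T), TRANSFORM:P1(v=0,ok=F), EMIT:-] out:-; bubbles=1
Tick 4: [PARSE:-, VALIDATE:P3(v=16,ok=F), TRANSFORM:P2(v=6,ok=T), EMIT:P1(v=0,ok=F)] out:-; bubbles=1
Tick 5: [PARSE:P4(v=12,ok=F), VALIDATE:-, TRANSFORM:P3(v=0,ok=F), EMIT:P2(v=6,ok=T)] out:P1(v=0); bubbles=1
Tick 6: [PARSE:-, VALIDATE:P4(v=12,ok=T), TRANSFORM:-, EMIT:P3(v=0,ok=F)] out:P2(v=6); bubbles=2
Tick 7: [PARSE:-, VALIDATE:-, TRANSFORM:P4(v=36,ok=T), EMIT:-] out:P3(v=0); bubbles=3
Tick 8: [PARSE:-, VALIDATE:-, TRANSFORM:-, EMIT:P4(v=36,ok=T)] out:-; bubbles=3
Tick 9: [PARSE:-, VALIDATE:-, TRANSFORM:-, EMIT:-] out:P4(v=36); bubbles=4
Total bubble-slots: 20

Answer: 20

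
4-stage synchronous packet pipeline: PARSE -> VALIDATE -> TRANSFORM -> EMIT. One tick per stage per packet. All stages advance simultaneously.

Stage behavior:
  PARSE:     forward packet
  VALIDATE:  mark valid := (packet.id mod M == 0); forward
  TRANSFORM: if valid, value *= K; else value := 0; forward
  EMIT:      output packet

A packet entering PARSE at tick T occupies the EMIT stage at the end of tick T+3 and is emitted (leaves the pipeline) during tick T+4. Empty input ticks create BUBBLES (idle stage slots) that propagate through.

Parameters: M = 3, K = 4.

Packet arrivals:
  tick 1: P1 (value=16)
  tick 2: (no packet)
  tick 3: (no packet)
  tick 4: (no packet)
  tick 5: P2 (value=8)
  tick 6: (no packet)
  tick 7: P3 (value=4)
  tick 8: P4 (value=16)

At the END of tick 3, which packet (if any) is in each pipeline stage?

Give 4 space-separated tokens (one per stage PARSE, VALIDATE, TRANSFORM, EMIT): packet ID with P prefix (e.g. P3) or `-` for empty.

Tick 1: [PARSE:P1(v=16,ok=F), VALIDATE:-, TRANSFORM:-, EMIT:-] out:-; in:P1
Tick 2: [PARSE:-, VALIDATE:P1(v=16,ok=F), TRANSFORM:-, EMIT:-] out:-; in:-
Tick 3: [PARSE:-, VALIDATE:-, TRANSFORM:P1(v=0,ok=F), EMIT:-] out:-; in:-
At end of tick 3: ['-', '-', 'P1', '-']

Answer: - - P1 -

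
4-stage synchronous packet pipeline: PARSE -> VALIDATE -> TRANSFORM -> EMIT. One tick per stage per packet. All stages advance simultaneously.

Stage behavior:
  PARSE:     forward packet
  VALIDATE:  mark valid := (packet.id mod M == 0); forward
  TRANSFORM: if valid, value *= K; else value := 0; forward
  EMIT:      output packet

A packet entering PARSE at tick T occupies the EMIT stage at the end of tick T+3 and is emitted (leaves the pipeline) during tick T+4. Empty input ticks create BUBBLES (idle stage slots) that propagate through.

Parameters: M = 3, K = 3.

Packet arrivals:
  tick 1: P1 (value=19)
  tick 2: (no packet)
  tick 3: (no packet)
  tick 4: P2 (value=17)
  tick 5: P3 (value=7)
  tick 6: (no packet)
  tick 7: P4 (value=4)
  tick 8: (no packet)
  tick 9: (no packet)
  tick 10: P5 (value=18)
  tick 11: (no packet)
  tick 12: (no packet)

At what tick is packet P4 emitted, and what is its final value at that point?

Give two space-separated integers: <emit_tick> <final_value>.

Answer: 11 0

Derivation:
Tick 1: [PARSE:P1(v=19,ok=F), VALIDATE:-, TRANSFORM:-, EMIT:-] out:-; in:P1
Tick 2: [PARSE:-, VALIDATE:P1(v=19,ok=F), TRANSFORM:-, EMIT:-] out:-; in:-
Tick 3: [PARSE:-, VALIDATE:-, TRANSFORM:P1(v=0,ok=F), EMIT:-] out:-; in:-
Tick 4: [PARSE:P2(v=17,ok=F), VALIDATE:-, TRANSFORM:-, EMIT:P1(v=0,ok=F)] out:-; in:P2
Tick 5: [PARSE:P3(v=7,ok=F), VALIDATE:P2(v=17,ok=F), TRANSFORM:-, EMIT:-] out:P1(v=0); in:P3
Tick 6: [PARSE:-, VALIDATE:P3(v=7,ok=T), TRANSFORM:P2(v=0,ok=F), EMIT:-] out:-; in:-
Tick 7: [PARSE:P4(v=4,ok=F), VALIDATE:-, TRANSFORM:P3(v=21,ok=T), EMIT:P2(v=0,ok=F)] out:-; in:P4
Tick 8: [PARSE:-, VALIDATE:P4(v=4,ok=F), TRANSFORM:-, EMIT:P3(v=21,ok=T)] out:P2(v=0); in:-
Tick 9: [PARSE:-, VALIDATE:-, TRANSFORM:P4(v=0,ok=F), EMIT:-] out:P3(v=21); in:-
Tick 10: [PARSE:P5(v=18,ok=F), VALIDATE:-, TRANSFORM:-, EMIT:P4(v=0,ok=F)] out:-; in:P5
Tick 11: [PARSE:-, VALIDATE:P5(v=18,ok=F), TRANSFORM:-, EMIT:-] out:P4(v=0); in:-
Tick 12: [PARSE:-, VALIDATE:-, TRANSFORM:P5(v=0,ok=F), EMIT:-] out:-; in:-
Tick 13: [PARSE:-, VALIDATE:-, TRANSFORM:-, EMIT:P5(v=0,ok=F)] out:-; in:-
Tick 14: [PARSE:-, VALIDATE:-, TRANSFORM:-, EMIT:-] out:P5(v=0); in:-
Tick 15: [PARSE:-, VALIDATE:-, TRANSFORM:-, EMIT:-] out:-; in:-
Tick 16: [PARSE:-, VALIDATE:-, TRANSFORM:-, EMIT:-] out:-; in:-
P4: arrives tick 7, valid=False (id=4, id%3=1), emit tick 11, final value 0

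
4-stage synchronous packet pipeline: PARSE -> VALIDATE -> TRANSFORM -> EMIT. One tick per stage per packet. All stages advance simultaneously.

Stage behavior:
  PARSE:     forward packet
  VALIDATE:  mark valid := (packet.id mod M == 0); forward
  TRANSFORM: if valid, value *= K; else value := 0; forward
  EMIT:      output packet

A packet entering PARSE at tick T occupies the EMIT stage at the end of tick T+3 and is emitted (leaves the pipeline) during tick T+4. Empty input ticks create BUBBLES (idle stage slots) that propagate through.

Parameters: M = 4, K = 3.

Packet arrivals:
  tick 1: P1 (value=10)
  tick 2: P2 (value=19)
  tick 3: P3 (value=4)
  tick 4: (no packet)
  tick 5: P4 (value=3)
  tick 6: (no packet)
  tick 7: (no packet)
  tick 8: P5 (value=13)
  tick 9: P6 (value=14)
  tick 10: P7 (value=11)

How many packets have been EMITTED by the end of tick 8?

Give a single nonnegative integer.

Answer: 3

Derivation:
Tick 1: [PARSE:P1(v=10,ok=F), VALIDATE:-, TRANSFORM:-, EMIT:-] out:-; in:P1
Tick 2: [PARSE:P2(v=19,ok=F), VALIDATE:P1(v=10,ok=F), TRANSFORM:-, EMIT:-] out:-; in:P2
Tick 3: [PARSE:P3(v=4,ok=F), VALIDATE:P2(v=19,ok=F), TRANSFORM:P1(v=0,ok=F), EMIT:-] out:-; in:P3
Tick 4: [PARSE:-, VALIDATE:P3(v=4,ok=F), TRANSFORM:P2(v=0,ok=F), EMIT:P1(v=0,ok=F)] out:-; in:-
Tick 5: [PARSE:P4(v=3,ok=F), VALIDATE:-, TRANSFORM:P3(v=0,ok=F), EMIT:P2(v=0,ok=F)] out:P1(v=0); in:P4
Tick 6: [PARSE:-, VALIDATE:P4(v=3,ok=T), TRANSFORM:-, EMIT:P3(v=0,ok=F)] out:P2(v=0); in:-
Tick 7: [PARSE:-, VALIDATE:-, TRANSFORM:P4(v=9,ok=T), EMIT:-] out:P3(v=0); in:-
Tick 8: [PARSE:P5(v=13,ok=F), VALIDATE:-, TRANSFORM:-, EMIT:P4(v=9,ok=T)] out:-; in:P5
Emitted by tick 8: ['P1', 'P2', 'P3']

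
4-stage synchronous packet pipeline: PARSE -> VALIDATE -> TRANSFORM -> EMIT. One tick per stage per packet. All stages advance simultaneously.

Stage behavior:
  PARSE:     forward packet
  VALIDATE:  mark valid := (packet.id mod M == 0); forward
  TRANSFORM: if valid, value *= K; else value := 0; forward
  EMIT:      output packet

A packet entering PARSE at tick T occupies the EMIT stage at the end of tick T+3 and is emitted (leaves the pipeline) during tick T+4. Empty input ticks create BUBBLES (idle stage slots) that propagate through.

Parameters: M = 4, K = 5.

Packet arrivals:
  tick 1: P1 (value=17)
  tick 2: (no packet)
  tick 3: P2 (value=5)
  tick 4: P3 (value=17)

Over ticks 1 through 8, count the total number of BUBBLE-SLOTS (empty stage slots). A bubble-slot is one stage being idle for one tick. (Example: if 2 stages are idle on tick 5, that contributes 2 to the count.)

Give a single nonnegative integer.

Tick 1: [PARSE:P1(v=17,ok=F), VALIDATE:-, TRANSFORM:-, EMIT:-] out:-; bubbles=3
Tick 2: [PARSE:-, VALIDATE:P1(v=17,ok=F), TRANSFORM:-, EMIT:-] out:-; bubbles=3
Tick 3: [PARSE:P2(v=5,ok=F), VALIDATE:-, TRANSFORM:P1(v=0,ok=F), EMIT:-] out:-; bubbles=2
Tick 4: [PARSE:P3(v=17,ok=F), VALIDATE:P2(v=5,ok=F), TRANSFORM:-, EMIT:P1(v=0,ok=F)] out:-; bubbles=1
Tick 5: [PARSE:-, VALIDATE:P3(v=17,ok=F), TRANSFORM:P2(v=0,ok=F), EMIT:-] out:P1(v=0); bubbles=2
Tick 6: [PARSE:-, VALIDATE:-, TRANSFORM:P3(v=0,ok=F), EMIT:P2(v=0,ok=F)] out:-; bubbles=2
Tick 7: [PARSE:-, VALIDATE:-, TRANSFORM:-, EMIT:P3(v=0,ok=F)] out:P2(v=0); bubbles=3
Tick 8: [PARSE:-, VALIDATE:-, TRANSFORM:-, EMIT:-] out:P3(v=0); bubbles=4
Total bubble-slots: 20

Answer: 20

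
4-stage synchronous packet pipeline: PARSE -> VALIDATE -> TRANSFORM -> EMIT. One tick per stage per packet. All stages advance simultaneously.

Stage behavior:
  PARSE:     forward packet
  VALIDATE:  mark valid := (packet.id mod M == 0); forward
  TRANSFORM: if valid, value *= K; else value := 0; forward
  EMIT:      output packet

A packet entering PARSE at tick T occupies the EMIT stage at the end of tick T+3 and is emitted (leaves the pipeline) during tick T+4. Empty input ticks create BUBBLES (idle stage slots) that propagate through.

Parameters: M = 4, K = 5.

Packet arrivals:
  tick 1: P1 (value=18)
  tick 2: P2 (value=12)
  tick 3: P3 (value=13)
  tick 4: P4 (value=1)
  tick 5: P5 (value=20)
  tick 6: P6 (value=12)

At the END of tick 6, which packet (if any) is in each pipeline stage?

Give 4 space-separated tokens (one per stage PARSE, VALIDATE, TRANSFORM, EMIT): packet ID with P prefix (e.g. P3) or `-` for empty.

Answer: P6 P5 P4 P3

Derivation:
Tick 1: [PARSE:P1(v=18,ok=F), VALIDATE:-, TRANSFORM:-, EMIT:-] out:-; in:P1
Tick 2: [PARSE:P2(v=12,ok=F), VALIDATE:P1(v=18,ok=F), TRANSFORM:-, EMIT:-] out:-; in:P2
Tick 3: [PARSE:P3(v=13,ok=F), VALIDATE:P2(v=12,ok=F), TRANSFORM:P1(v=0,ok=F), EMIT:-] out:-; in:P3
Tick 4: [PARSE:P4(v=1,ok=F), VALIDATE:P3(v=13,ok=F), TRANSFORM:P2(v=0,ok=F), EMIT:P1(v=0,ok=F)] out:-; in:P4
Tick 5: [PARSE:P5(v=20,ok=F), VALIDATE:P4(v=1,ok=T), TRANSFORM:P3(v=0,ok=F), EMIT:P2(v=0,ok=F)] out:P1(v=0); in:P5
Tick 6: [PARSE:P6(v=12,ok=F), VALIDATE:P5(v=20,ok=F), TRANSFORM:P4(v=5,ok=T), EMIT:P3(v=0,ok=F)] out:P2(v=0); in:P6
At end of tick 6: ['P6', 'P5', 'P4', 'P3']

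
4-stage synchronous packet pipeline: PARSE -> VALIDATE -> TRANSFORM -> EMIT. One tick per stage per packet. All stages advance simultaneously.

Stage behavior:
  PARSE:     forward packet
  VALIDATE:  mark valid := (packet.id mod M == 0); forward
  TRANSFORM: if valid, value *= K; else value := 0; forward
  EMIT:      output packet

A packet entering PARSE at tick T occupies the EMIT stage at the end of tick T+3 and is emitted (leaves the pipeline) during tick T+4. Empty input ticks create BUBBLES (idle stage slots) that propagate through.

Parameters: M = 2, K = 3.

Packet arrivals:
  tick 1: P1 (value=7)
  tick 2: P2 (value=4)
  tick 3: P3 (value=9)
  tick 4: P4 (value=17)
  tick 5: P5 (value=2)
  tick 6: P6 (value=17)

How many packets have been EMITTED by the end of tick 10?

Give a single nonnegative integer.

Answer: 6

Derivation:
Tick 1: [PARSE:P1(v=7,ok=F), VALIDATE:-, TRANSFORM:-, EMIT:-] out:-; in:P1
Tick 2: [PARSE:P2(v=4,ok=F), VALIDATE:P1(v=7,ok=F), TRANSFORM:-, EMIT:-] out:-; in:P2
Tick 3: [PARSE:P3(v=9,ok=F), VALIDATE:P2(v=4,ok=T), TRANSFORM:P1(v=0,ok=F), EMIT:-] out:-; in:P3
Tick 4: [PARSE:P4(v=17,ok=F), VALIDATE:P3(v=9,ok=F), TRANSFORM:P2(v=12,ok=T), EMIT:P1(v=0,ok=F)] out:-; in:P4
Tick 5: [PARSE:P5(v=2,ok=F), VALIDATE:P4(v=17,ok=T), TRANSFORM:P3(v=0,ok=F), EMIT:P2(v=12,ok=T)] out:P1(v=0); in:P5
Tick 6: [PARSE:P6(v=17,ok=F), VALIDATE:P5(v=2,ok=F), TRANSFORM:P4(v=51,ok=T), EMIT:P3(v=0,ok=F)] out:P2(v=12); in:P6
Tick 7: [PARSE:-, VALIDATE:P6(v=17,ok=T), TRANSFORM:P5(v=0,ok=F), EMIT:P4(v=51,ok=T)] out:P3(v=0); in:-
Tick 8: [PARSE:-, VALIDATE:-, TRANSFORM:P6(v=51,ok=T), EMIT:P5(v=0,ok=F)] out:P4(v=51); in:-
Tick 9: [PARSE:-, VALIDATE:-, TRANSFORM:-, EMIT:P6(v=51,ok=T)] out:P5(v=0); in:-
Tick 10: [PARSE:-, VALIDATE:-, TRANSFORM:-, EMIT:-] out:P6(v=51); in:-
Emitted by tick 10: ['P1', 'P2', 'P3', 'P4', 'P5', 'P6']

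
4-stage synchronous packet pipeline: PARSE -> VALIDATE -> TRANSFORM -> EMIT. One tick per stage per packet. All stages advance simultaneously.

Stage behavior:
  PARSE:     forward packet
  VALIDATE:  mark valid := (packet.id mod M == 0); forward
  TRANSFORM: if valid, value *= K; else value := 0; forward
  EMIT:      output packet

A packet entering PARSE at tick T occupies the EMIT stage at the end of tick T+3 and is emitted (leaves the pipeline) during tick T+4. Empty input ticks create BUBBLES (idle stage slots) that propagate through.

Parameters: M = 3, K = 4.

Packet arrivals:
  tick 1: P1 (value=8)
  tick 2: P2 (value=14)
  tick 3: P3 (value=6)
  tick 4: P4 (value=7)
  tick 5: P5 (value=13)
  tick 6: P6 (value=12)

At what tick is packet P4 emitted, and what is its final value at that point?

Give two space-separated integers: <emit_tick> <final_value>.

Tick 1: [PARSE:P1(v=8,ok=F), VALIDATE:-, TRANSFORM:-, EMIT:-] out:-; in:P1
Tick 2: [PARSE:P2(v=14,ok=F), VALIDATE:P1(v=8,ok=F), TRANSFORM:-, EMIT:-] out:-; in:P2
Tick 3: [PARSE:P3(v=6,ok=F), VALIDATE:P2(v=14,ok=F), TRANSFORM:P1(v=0,ok=F), EMIT:-] out:-; in:P3
Tick 4: [PARSE:P4(v=7,ok=F), VALIDATE:P3(v=6,ok=T), TRANSFORM:P2(v=0,ok=F), EMIT:P1(v=0,ok=F)] out:-; in:P4
Tick 5: [PARSE:P5(v=13,ok=F), VALIDATE:P4(v=7,ok=F), TRANSFORM:P3(v=24,ok=T), EMIT:P2(v=0,ok=F)] out:P1(v=0); in:P5
Tick 6: [PARSE:P6(v=12,ok=F), VALIDATE:P5(v=13,ok=F), TRANSFORM:P4(v=0,ok=F), EMIT:P3(v=24,ok=T)] out:P2(v=0); in:P6
Tick 7: [PARSE:-, VALIDATE:P6(v=12,ok=T), TRANSFORM:P5(v=0,ok=F), EMIT:P4(v=0,ok=F)] out:P3(v=24); in:-
Tick 8: [PARSE:-, VALIDATE:-, TRANSFORM:P6(v=48,ok=T), EMIT:P5(v=0,ok=F)] out:P4(v=0); in:-
Tick 9: [PARSE:-, VALIDATE:-, TRANSFORM:-, EMIT:P6(v=48,ok=T)] out:P5(v=0); in:-
Tick 10: [PARSE:-, VALIDATE:-, TRANSFORM:-, EMIT:-] out:P6(v=48); in:-
P4: arrives tick 4, valid=False (id=4, id%3=1), emit tick 8, final value 0

Answer: 8 0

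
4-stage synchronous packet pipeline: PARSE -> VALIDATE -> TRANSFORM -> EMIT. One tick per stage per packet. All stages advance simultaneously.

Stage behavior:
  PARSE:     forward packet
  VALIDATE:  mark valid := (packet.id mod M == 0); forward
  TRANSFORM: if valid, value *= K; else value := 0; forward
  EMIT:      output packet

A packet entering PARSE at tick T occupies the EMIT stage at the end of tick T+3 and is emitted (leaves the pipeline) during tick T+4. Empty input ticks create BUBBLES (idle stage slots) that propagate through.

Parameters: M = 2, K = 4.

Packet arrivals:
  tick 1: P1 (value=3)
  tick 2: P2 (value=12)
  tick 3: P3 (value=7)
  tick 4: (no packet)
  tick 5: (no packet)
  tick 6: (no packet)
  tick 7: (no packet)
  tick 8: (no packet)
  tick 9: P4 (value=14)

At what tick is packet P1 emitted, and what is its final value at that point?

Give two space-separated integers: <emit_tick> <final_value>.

Answer: 5 0

Derivation:
Tick 1: [PARSE:P1(v=3,ok=F), VALIDATE:-, TRANSFORM:-, EMIT:-] out:-; in:P1
Tick 2: [PARSE:P2(v=12,ok=F), VALIDATE:P1(v=3,ok=F), TRANSFORM:-, EMIT:-] out:-; in:P2
Tick 3: [PARSE:P3(v=7,ok=F), VALIDATE:P2(v=12,ok=T), TRANSFORM:P1(v=0,ok=F), EMIT:-] out:-; in:P3
Tick 4: [PARSE:-, VALIDATE:P3(v=7,ok=F), TRANSFORM:P2(v=48,ok=T), EMIT:P1(v=0,ok=F)] out:-; in:-
Tick 5: [PARSE:-, VALIDATE:-, TRANSFORM:P3(v=0,ok=F), EMIT:P2(v=48,ok=T)] out:P1(v=0); in:-
Tick 6: [PARSE:-, VALIDATE:-, TRANSFORM:-, EMIT:P3(v=0,ok=F)] out:P2(v=48); in:-
Tick 7: [PARSE:-, VALIDATE:-, TRANSFORM:-, EMIT:-] out:P3(v=0); in:-
Tick 8: [PARSE:-, VALIDATE:-, TRANSFORM:-, EMIT:-] out:-; in:-
Tick 9: [PARSE:P4(v=14,ok=F), VALIDATE:-, TRANSFORM:-, EMIT:-] out:-; in:P4
Tick 10: [PARSE:-, VALIDATE:P4(v=14,ok=T), TRANSFORM:-, EMIT:-] out:-; in:-
Tick 11: [PARSE:-, VALIDATE:-, TRANSFORM:P4(v=56,ok=T), EMIT:-] out:-; in:-
Tick 12: [PARSE:-, VALIDATE:-, TRANSFORM:-, EMIT:P4(v=56,ok=T)] out:-; in:-
Tick 13: [PARSE:-, VALIDATE:-, TRANSFORM:-, EMIT:-] out:P4(v=56); in:-
P1: arrives tick 1, valid=False (id=1, id%2=1), emit tick 5, final value 0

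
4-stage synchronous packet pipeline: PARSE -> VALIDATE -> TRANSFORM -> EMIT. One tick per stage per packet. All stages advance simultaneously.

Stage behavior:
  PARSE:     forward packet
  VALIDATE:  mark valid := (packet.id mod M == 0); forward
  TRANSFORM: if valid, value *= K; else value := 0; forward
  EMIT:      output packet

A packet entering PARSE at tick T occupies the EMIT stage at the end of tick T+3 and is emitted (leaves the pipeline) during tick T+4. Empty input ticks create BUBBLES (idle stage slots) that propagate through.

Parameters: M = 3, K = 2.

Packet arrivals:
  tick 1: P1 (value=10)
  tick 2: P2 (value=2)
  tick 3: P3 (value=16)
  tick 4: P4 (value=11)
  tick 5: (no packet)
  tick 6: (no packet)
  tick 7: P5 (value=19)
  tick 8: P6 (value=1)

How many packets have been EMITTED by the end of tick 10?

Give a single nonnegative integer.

Answer: 4

Derivation:
Tick 1: [PARSE:P1(v=10,ok=F), VALIDATE:-, TRANSFORM:-, EMIT:-] out:-; in:P1
Tick 2: [PARSE:P2(v=2,ok=F), VALIDATE:P1(v=10,ok=F), TRANSFORM:-, EMIT:-] out:-; in:P2
Tick 3: [PARSE:P3(v=16,ok=F), VALIDATE:P2(v=2,ok=F), TRANSFORM:P1(v=0,ok=F), EMIT:-] out:-; in:P3
Tick 4: [PARSE:P4(v=11,ok=F), VALIDATE:P3(v=16,ok=T), TRANSFORM:P2(v=0,ok=F), EMIT:P1(v=0,ok=F)] out:-; in:P4
Tick 5: [PARSE:-, VALIDATE:P4(v=11,ok=F), TRANSFORM:P3(v=32,ok=T), EMIT:P2(v=0,ok=F)] out:P1(v=0); in:-
Tick 6: [PARSE:-, VALIDATE:-, TRANSFORM:P4(v=0,ok=F), EMIT:P3(v=32,ok=T)] out:P2(v=0); in:-
Tick 7: [PARSE:P5(v=19,ok=F), VALIDATE:-, TRANSFORM:-, EMIT:P4(v=0,ok=F)] out:P3(v=32); in:P5
Tick 8: [PARSE:P6(v=1,ok=F), VALIDATE:P5(v=19,ok=F), TRANSFORM:-, EMIT:-] out:P4(v=0); in:P6
Tick 9: [PARSE:-, VALIDATE:P6(v=1,ok=T), TRANSFORM:P5(v=0,ok=F), EMIT:-] out:-; in:-
Tick 10: [PARSE:-, VALIDATE:-, TRANSFORM:P6(v=2,ok=T), EMIT:P5(v=0,ok=F)] out:-; in:-
Emitted by tick 10: ['P1', 'P2', 'P3', 'P4']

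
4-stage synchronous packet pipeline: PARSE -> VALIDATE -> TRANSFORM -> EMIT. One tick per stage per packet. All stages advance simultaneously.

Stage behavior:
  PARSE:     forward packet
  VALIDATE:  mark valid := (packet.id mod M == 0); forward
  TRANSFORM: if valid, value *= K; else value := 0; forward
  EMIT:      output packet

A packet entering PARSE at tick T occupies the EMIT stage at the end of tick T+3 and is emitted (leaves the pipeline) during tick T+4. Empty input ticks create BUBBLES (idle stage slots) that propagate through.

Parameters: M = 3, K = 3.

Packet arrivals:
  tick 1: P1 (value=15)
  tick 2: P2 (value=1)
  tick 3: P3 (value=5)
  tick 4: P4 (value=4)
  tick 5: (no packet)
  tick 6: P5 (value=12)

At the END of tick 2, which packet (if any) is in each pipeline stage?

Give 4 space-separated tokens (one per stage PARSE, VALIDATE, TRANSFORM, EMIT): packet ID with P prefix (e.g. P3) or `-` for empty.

Tick 1: [PARSE:P1(v=15,ok=F), VALIDATE:-, TRANSFORM:-, EMIT:-] out:-; in:P1
Tick 2: [PARSE:P2(v=1,ok=F), VALIDATE:P1(v=15,ok=F), TRANSFORM:-, EMIT:-] out:-; in:P2
At end of tick 2: ['P2', 'P1', '-', '-']

Answer: P2 P1 - -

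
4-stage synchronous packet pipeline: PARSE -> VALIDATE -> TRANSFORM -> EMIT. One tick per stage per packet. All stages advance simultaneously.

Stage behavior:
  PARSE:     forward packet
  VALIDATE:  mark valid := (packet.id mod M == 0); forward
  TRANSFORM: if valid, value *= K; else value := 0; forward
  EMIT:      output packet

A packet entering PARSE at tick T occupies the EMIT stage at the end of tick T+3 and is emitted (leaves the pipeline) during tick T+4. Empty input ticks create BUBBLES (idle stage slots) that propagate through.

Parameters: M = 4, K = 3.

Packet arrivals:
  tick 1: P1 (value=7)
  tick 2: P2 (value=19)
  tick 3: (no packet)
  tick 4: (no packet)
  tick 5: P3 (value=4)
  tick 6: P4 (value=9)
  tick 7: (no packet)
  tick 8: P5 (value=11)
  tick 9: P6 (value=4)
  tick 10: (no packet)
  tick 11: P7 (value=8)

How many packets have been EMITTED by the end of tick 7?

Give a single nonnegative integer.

Tick 1: [PARSE:P1(v=7,ok=F), VALIDATE:-, TRANSFORM:-, EMIT:-] out:-; in:P1
Tick 2: [PARSE:P2(v=19,ok=F), VALIDATE:P1(v=7,ok=F), TRANSFORM:-, EMIT:-] out:-; in:P2
Tick 3: [PARSE:-, VALIDATE:P2(v=19,ok=F), TRANSFORM:P1(v=0,ok=F), EMIT:-] out:-; in:-
Tick 4: [PARSE:-, VALIDATE:-, TRANSFORM:P2(v=0,ok=F), EMIT:P1(v=0,ok=F)] out:-; in:-
Tick 5: [PARSE:P3(v=4,ok=F), VALIDATE:-, TRANSFORM:-, EMIT:P2(v=0,ok=F)] out:P1(v=0); in:P3
Tick 6: [PARSE:P4(v=9,ok=F), VALIDATE:P3(v=4,ok=F), TRANSFORM:-, EMIT:-] out:P2(v=0); in:P4
Tick 7: [PARSE:-, VALIDATE:P4(v=9,ok=T), TRANSFORM:P3(v=0,ok=F), EMIT:-] out:-; in:-
Emitted by tick 7: ['P1', 'P2']

Answer: 2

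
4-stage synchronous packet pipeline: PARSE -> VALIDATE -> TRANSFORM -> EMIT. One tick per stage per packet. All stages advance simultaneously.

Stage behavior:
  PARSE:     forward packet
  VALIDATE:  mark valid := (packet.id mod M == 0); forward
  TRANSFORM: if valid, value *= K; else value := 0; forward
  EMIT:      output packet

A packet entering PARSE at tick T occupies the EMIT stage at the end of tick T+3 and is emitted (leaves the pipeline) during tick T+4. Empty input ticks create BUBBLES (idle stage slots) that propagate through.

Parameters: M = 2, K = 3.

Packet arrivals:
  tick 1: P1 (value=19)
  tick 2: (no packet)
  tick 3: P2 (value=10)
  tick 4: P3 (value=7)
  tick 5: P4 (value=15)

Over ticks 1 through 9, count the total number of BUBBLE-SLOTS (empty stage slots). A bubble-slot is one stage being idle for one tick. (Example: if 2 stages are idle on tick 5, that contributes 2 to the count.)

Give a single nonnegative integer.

Tick 1: [PARSE:P1(v=19,ok=F), VALIDATE:-, TRANSFORM:-, EMIT:-] out:-; bubbles=3
Tick 2: [PARSE:-, VALIDATE:P1(v=19,ok=F), TRANSFORM:-, EMIT:-] out:-; bubbles=3
Tick 3: [PARSE:P2(v=10,ok=F), VALIDATE:-, TRANSFORM:P1(v=0,ok=F), EMIT:-] out:-; bubbles=2
Tick 4: [PARSE:P3(v=7,ok=F), VALIDATE:P2(v=10,ok=T), TRANSFORM:-, EMIT:P1(v=0,ok=F)] out:-; bubbles=1
Tick 5: [PARSE:P4(v=15,ok=F), VALIDATE:P3(v=7,ok=F), TRANSFORM:P2(v=30,ok=T), EMIT:-] out:P1(v=0); bubbles=1
Tick 6: [PARSE:-, VALIDATE:P4(v=15,ok=T), TRANSFORM:P3(v=0,ok=F), EMIT:P2(v=30,ok=T)] out:-; bubbles=1
Tick 7: [PARSE:-, VALIDATE:-, TRANSFORM:P4(v=45,ok=T), EMIT:P3(v=0,ok=F)] out:P2(v=30); bubbles=2
Tick 8: [PARSE:-, VALIDATE:-, TRANSFORM:-, EMIT:P4(v=45,ok=T)] out:P3(v=0); bubbles=3
Tick 9: [PARSE:-, VALIDATE:-, TRANSFORM:-, EMIT:-] out:P4(v=45); bubbles=4
Total bubble-slots: 20

Answer: 20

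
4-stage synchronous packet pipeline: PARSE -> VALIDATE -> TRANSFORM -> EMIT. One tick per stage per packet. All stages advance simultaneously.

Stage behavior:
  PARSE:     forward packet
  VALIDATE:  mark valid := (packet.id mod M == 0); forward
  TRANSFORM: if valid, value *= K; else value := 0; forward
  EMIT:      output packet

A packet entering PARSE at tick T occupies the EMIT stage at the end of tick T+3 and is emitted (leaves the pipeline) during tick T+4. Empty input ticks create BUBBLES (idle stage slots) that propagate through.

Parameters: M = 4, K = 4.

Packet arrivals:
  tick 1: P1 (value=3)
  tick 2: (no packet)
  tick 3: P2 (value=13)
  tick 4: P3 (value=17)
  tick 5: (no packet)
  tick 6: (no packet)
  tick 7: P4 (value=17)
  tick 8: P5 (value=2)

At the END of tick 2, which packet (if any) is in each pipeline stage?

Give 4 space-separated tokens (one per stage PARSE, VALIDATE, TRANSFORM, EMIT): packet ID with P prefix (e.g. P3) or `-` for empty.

Answer: - P1 - -

Derivation:
Tick 1: [PARSE:P1(v=3,ok=F), VALIDATE:-, TRANSFORM:-, EMIT:-] out:-; in:P1
Tick 2: [PARSE:-, VALIDATE:P1(v=3,ok=F), TRANSFORM:-, EMIT:-] out:-; in:-
At end of tick 2: ['-', 'P1', '-', '-']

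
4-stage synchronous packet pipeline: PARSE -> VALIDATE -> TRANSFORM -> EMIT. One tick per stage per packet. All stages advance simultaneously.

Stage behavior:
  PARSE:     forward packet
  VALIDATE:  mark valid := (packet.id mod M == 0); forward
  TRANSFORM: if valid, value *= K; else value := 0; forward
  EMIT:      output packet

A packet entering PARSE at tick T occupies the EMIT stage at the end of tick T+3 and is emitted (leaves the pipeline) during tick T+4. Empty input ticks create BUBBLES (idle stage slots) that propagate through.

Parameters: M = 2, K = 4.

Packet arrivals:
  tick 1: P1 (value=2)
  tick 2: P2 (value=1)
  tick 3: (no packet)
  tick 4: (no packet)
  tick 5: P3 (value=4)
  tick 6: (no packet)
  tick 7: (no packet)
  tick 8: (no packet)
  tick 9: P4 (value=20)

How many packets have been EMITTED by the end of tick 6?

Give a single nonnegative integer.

Tick 1: [PARSE:P1(v=2,ok=F), VALIDATE:-, TRANSFORM:-, EMIT:-] out:-; in:P1
Tick 2: [PARSE:P2(v=1,ok=F), VALIDATE:P1(v=2,ok=F), TRANSFORM:-, EMIT:-] out:-; in:P2
Tick 3: [PARSE:-, VALIDATE:P2(v=1,ok=T), TRANSFORM:P1(v=0,ok=F), EMIT:-] out:-; in:-
Tick 4: [PARSE:-, VALIDATE:-, TRANSFORM:P2(v=4,ok=T), EMIT:P1(v=0,ok=F)] out:-; in:-
Tick 5: [PARSE:P3(v=4,ok=F), VALIDATE:-, TRANSFORM:-, EMIT:P2(v=4,ok=T)] out:P1(v=0); in:P3
Tick 6: [PARSE:-, VALIDATE:P3(v=4,ok=F), TRANSFORM:-, EMIT:-] out:P2(v=4); in:-
Emitted by tick 6: ['P1', 'P2']

Answer: 2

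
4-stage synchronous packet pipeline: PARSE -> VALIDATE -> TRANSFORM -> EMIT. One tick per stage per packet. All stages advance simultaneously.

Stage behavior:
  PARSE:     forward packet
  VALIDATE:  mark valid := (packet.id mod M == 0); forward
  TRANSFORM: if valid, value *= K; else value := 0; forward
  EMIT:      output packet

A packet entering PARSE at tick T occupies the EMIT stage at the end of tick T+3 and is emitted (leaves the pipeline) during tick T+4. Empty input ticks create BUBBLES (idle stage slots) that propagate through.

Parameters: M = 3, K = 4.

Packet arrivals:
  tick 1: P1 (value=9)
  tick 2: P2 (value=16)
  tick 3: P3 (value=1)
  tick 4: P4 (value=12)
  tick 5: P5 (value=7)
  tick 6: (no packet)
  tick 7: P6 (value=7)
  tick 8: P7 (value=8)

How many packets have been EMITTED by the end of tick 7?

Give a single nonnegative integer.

Tick 1: [PARSE:P1(v=9,ok=F), VALIDATE:-, TRANSFORM:-, EMIT:-] out:-; in:P1
Tick 2: [PARSE:P2(v=16,ok=F), VALIDATE:P1(v=9,ok=F), TRANSFORM:-, EMIT:-] out:-; in:P2
Tick 3: [PARSE:P3(v=1,ok=F), VALIDATE:P2(v=16,ok=F), TRANSFORM:P1(v=0,ok=F), EMIT:-] out:-; in:P3
Tick 4: [PARSE:P4(v=12,ok=F), VALIDATE:P3(v=1,ok=T), TRANSFORM:P2(v=0,ok=F), EMIT:P1(v=0,ok=F)] out:-; in:P4
Tick 5: [PARSE:P5(v=7,ok=F), VALIDATE:P4(v=12,ok=F), TRANSFORM:P3(v=4,ok=T), EMIT:P2(v=0,ok=F)] out:P1(v=0); in:P5
Tick 6: [PARSE:-, VALIDATE:P5(v=7,ok=F), TRANSFORM:P4(v=0,ok=F), EMIT:P3(v=4,ok=T)] out:P2(v=0); in:-
Tick 7: [PARSE:P6(v=7,ok=F), VALIDATE:-, TRANSFORM:P5(v=0,ok=F), EMIT:P4(v=0,ok=F)] out:P3(v=4); in:P6
Emitted by tick 7: ['P1', 'P2', 'P3']

Answer: 3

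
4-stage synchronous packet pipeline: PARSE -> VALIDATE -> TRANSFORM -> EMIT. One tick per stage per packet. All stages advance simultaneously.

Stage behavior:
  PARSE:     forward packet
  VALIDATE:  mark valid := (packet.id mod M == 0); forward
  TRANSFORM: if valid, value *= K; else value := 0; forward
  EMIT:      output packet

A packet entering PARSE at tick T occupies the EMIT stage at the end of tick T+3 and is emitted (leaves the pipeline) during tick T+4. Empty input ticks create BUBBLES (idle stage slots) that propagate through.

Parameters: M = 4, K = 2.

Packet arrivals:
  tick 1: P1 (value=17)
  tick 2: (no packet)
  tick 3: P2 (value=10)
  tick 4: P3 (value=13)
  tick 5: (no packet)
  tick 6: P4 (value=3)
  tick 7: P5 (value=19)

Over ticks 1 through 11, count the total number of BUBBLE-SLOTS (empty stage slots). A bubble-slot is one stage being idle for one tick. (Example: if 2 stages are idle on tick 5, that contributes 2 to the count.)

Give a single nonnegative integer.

Answer: 24

Derivation:
Tick 1: [PARSE:P1(v=17,ok=F), VALIDATE:-, TRANSFORM:-, EMIT:-] out:-; bubbles=3
Tick 2: [PARSE:-, VALIDATE:P1(v=17,ok=F), TRANSFORM:-, EMIT:-] out:-; bubbles=3
Tick 3: [PARSE:P2(v=10,ok=F), VALIDATE:-, TRANSFORM:P1(v=0,ok=F), EMIT:-] out:-; bubbles=2
Tick 4: [PARSE:P3(v=13,ok=F), VALIDATE:P2(v=10,ok=F), TRANSFORM:-, EMIT:P1(v=0,ok=F)] out:-; bubbles=1
Tick 5: [PARSE:-, VALIDATE:P3(v=13,ok=F), TRANSFORM:P2(v=0,ok=F), EMIT:-] out:P1(v=0); bubbles=2
Tick 6: [PARSE:P4(v=3,ok=F), VALIDATE:-, TRANSFORM:P3(v=0,ok=F), EMIT:P2(v=0,ok=F)] out:-; bubbles=1
Tick 7: [PARSE:P5(v=19,ok=F), VALIDATE:P4(v=3,ok=T), TRANSFORM:-, EMIT:P3(v=0,ok=F)] out:P2(v=0); bubbles=1
Tick 8: [PARSE:-, VALIDATE:P5(v=19,ok=F), TRANSFORM:P4(v=6,ok=T), EMIT:-] out:P3(v=0); bubbles=2
Tick 9: [PARSE:-, VALIDATE:-, TRANSFORM:P5(v=0,ok=F), EMIT:P4(v=6,ok=T)] out:-; bubbles=2
Tick 10: [PARSE:-, VALIDATE:-, TRANSFORM:-, EMIT:P5(v=0,ok=F)] out:P4(v=6); bubbles=3
Tick 11: [PARSE:-, VALIDATE:-, TRANSFORM:-, EMIT:-] out:P5(v=0); bubbles=4
Total bubble-slots: 24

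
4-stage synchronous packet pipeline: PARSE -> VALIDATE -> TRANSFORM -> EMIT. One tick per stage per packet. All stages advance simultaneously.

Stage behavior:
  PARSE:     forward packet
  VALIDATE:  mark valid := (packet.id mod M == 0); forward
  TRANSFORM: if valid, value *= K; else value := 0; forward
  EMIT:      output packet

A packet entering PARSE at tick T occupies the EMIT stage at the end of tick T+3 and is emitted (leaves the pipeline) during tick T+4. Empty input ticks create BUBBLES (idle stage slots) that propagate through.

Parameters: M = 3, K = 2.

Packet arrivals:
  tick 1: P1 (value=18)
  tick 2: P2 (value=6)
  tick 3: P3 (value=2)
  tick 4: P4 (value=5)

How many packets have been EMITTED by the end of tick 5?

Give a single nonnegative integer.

Answer: 1

Derivation:
Tick 1: [PARSE:P1(v=18,ok=F), VALIDATE:-, TRANSFORM:-, EMIT:-] out:-; in:P1
Tick 2: [PARSE:P2(v=6,ok=F), VALIDATE:P1(v=18,ok=F), TRANSFORM:-, EMIT:-] out:-; in:P2
Tick 3: [PARSE:P3(v=2,ok=F), VALIDATE:P2(v=6,ok=F), TRANSFORM:P1(v=0,ok=F), EMIT:-] out:-; in:P3
Tick 4: [PARSE:P4(v=5,ok=F), VALIDATE:P3(v=2,ok=T), TRANSFORM:P2(v=0,ok=F), EMIT:P1(v=0,ok=F)] out:-; in:P4
Tick 5: [PARSE:-, VALIDATE:P4(v=5,ok=F), TRANSFORM:P3(v=4,ok=T), EMIT:P2(v=0,ok=F)] out:P1(v=0); in:-
Emitted by tick 5: ['P1']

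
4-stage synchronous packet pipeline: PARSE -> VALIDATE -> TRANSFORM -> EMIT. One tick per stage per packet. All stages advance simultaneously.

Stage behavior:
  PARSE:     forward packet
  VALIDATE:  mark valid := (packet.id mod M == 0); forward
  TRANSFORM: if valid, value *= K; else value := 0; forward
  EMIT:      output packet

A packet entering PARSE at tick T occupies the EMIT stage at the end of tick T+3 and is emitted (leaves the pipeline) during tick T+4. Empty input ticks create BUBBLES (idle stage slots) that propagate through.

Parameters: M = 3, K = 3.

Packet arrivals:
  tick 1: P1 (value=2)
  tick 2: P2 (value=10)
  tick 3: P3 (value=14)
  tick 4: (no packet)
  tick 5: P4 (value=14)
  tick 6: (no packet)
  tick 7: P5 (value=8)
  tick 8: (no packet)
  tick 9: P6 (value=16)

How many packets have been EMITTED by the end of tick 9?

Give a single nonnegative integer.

Tick 1: [PARSE:P1(v=2,ok=F), VALIDATE:-, TRANSFORM:-, EMIT:-] out:-; in:P1
Tick 2: [PARSE:P2(v=10,ok=F), VALIDATE:P1(v=2,ok=F), TRANSFORM:-, EMIT:-] out:-; in:P2
Tick 3: [PARSE:P3(v=14,ok=F), VALIDATE:P2(v=10,ok=F), TRANSFORM:P1(v=0,ok=F), EMIT:-] out:-; in:P3
Tick 4: [PARSE:-, VALIDATE:P3(v=14,ok=T), TRANSFORM:P2(v=0,ok=F), EMIT:P1(v=0,ok=F)] out:-; in:-
Tick 5: [PARSE:P4(v=14,ok=F), VALIDATE:-, TRANSFORM:P3(v=42,ok=T), EMIT:P2(v=0,ok=F)] out:P1(v=0); in:P4
Tick 6: [PARSE:-, VALIDATE:P4(v=14,ok=F), TRANSFORM:-, EMIT:P3(v=42,ok=T)] out:P2(v=0); in:-
Tick 7: [PARSE:P5(v=8,ok=F), VALIDATE:-, TRANSFORM:P4(v=0,ok=F), EMIT:-] out:P3(v=42); in:P5
Tick 8: [PARSE:-, VALIDATE:P5(v=8,ok=F), TRANSFORM:-, EMIT:P4(v=0,ok=F)] out:-; in:-
Tick 9: [PARSE:P6(v=16,ok=F), VALIDATE:-, TRANSFORM:P5(v=0,ok=F), EMIT:-] out:P4(v=0); in:P6
Emitted by tick 9: ['P1', 'P2', 'P3', 'P4']

Answer: 4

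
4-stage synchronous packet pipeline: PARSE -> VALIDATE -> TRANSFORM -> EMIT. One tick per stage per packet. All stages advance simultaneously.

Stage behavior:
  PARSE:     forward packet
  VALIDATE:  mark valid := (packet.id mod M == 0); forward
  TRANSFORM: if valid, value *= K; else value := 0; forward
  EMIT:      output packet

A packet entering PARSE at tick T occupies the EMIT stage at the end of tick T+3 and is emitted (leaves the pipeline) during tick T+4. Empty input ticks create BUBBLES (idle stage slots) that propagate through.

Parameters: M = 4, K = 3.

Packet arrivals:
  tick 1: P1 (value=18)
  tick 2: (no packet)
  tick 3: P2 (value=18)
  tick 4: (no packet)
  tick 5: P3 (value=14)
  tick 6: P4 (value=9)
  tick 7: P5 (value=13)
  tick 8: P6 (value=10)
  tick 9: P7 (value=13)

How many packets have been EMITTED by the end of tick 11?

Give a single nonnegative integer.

Answer: 5

Derivation:
Tick 1: [PARSE:P1(v=18,ok=F), VALIDATE:-, TRANSFORM:-, EMIT:-] out:-; in:P1
Tick 2: [PARSE:-, VALIDATE:P1(v=18,ok=F), TRANSFORM:-, EMIT:-] out:-; in:-
Tick 3: [PARSE:P2(v=18,ok=F), VALIDATE:-, TRANSFORM:P1(v=0,ok=F), EMIT:-] out:-; in:P2
Tick 4: [PARSE:-, VALIDATE:P2(v=18,ok=F), TRANSFORM:-, EMIT:P1(v=0,ok=F)] out:-; in:-
Tick 5: [PARSE:P3(v=14,ok=F), VALIDATE:-, TRANSFORM:P2(v=0,ok=F), EMIT:-] out:P1(v=0); in:P3
Tick 6: [PARSE:P4(v=9,ok=F), VALIDATE:P3(v=14,ok=F), TRANSFORM:-, EMIT:P2(v=0,ok=F)] out:-; in:P4
Tick 7: [PARSE:P5(v=13,ok=F), VALIDATE:P4(v=9,ok=T), TRANSFORM:P3(v=0,ok=F), EMIT:-] out:P2(v=0); in:P5
Tick 8: [PARSE:P6(v=10,ok=F), VALIDATE:P5(v=13,ok=F), TRANSFORM:P4(v=27,ok=T), EMIT:P3(v=0,ok=F)] out:-; in:P6
Tick 9: [PARSE:P7(v=13,ok=F), VALIDATE:P6(v=10,ok=F), TRANSFORM:P5(v=0,ok=F), EMIT:P4(v=27,ok=T)] out:P3(v=0); in:P7
Tick 10: [PARSE:-, VALIDATE:P7(v=13,ok=F), TRANSFORM:P6(v=0,ok=F), EMIT:P5(v=0,ok=F)] out:P4(v=27); in:-
Tick 11: [PARSE:-, VALIDATE:-, TRANSFORM:P7(v=0,ok=F), EMIT:P6(v=0,ok=F)] out:P5(v=0); in:-
Emitted by tick 11: ['P1', 'P2', 'P3', 'P4', 'P5']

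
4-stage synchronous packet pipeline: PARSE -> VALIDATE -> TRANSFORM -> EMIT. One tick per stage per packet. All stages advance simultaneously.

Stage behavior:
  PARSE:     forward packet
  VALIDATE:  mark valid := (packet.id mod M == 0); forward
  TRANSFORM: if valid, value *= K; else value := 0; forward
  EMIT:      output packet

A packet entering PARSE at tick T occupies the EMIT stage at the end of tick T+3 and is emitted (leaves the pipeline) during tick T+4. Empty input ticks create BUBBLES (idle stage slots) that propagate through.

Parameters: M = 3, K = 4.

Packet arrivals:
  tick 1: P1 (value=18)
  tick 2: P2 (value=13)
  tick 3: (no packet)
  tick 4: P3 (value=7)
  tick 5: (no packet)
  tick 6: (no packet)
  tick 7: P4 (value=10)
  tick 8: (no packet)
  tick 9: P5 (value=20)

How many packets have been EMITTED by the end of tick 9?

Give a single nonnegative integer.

Tick 1: [PARSE:P1(v=18,ok=F), VALIDATE:-, TRANSFORM:-, EMIT:-] out:-; in:P1
Tick 2: [PARSE:P2(v=13,ok=F), VALIDATE:P1(v=18,ok=F), TRANSFORM:-, EMIT:-] out:-; in:P2
Tick 3: [PARSE:-, VALIDATE:P2(v=13,ok=F), TRANSFORM:P1(v=0,ok=F), EMIT:-] out:-; in:-
Tick 4: [PARSE:P3(v=7,ok=F), VALIDATE:-, TRANSFORM:P2(v=0,ok=F), EMIT:P1(v=0,ok=F)] out:-; in:P3
Tick 5: [PARSE:-, VALIDATE:P3(v=7,ok=T), TRANSFORM:-, EMIT:P2(v=0,ok=F)] out:P1(v=0); in:-
Tick 6: [PARSE:-, VALIDATE:-, TRANSFORM:P3(v=28,ok=T), EMIT:-] out:P2(v=0); in:-
Tick 7: [PARSE:P4(v=10,ok=F), VALIDATE:-, TRANSFORM:-, EMIT:P3(v=28,ok=T)] out:-; in:P4
Tick 8: [PARSE:-, VALIDATE:P4(v=10,ok=F), TRANSFORM:-, EMIT:-] out:P3(v=28); in:-
Tick 9: [PARSE:P5(v=20,ok=F), VALIDATE:-, TRANSFORM:P4(v=0,ok=F), EMIT:-] out:-; in:P5
Emitted by tick 9: ['P1', 'P2', 'P3']

Answer: 3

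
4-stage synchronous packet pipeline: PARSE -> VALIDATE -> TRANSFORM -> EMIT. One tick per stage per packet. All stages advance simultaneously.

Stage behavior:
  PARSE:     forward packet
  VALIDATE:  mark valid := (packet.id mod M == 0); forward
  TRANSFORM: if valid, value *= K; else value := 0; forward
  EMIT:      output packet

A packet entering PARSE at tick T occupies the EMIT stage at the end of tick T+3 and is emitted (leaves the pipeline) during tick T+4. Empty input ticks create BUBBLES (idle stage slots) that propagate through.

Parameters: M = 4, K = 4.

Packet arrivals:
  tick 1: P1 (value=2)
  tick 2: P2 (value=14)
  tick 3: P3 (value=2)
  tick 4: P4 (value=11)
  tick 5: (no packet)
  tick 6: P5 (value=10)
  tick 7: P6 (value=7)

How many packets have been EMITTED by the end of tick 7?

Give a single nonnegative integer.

Tick 1: [PARSE:P1(v=2,ok=F), VALIDATE:-, TRANSFORM:-, EMIT:-] out:-; in:P1
Tick 2: [PARSE:P2(v=14,ok=F), VALIDATE:P1(v=2,ok=F), TRANSFORM:-, EMIT:-] out:-; in:P2
Tick 3: [PARSE:P3(v=2,ok=F), VALIDATE:P2(v=14,ok=F), TRANSFORM:P1(v=0,ok=F), EMIT:-] out:-; in:P3
Tick 4: [PARSE:P4(v=11,ok=F), VALIDATE:P3(v=2,ok=F), TRANSFORM:P2(v=0,ok=F), EMIT:P1(v=0,ok=F)] out:-; in:P4
Tick 5: [PARSE:-, VALIDATE:P4(v=11,ok=T), TRANSFORM:P3(v=0,ok=F), EMIT:P2(v=0,ok=F)] out:P1(v=0); in:-
Tick 6: [PARSE:P5(v=10,ok=F), VALIDATE:-, TRANSFORM:P4(v=44,ok=T), EMIT:P3(v=0,ok=F)] out:P2(v=0); in:P5
Tick 7: [PARSE:P6(v=7,ok=F), VALIDATE:P5(v=10,ok=F), TRANSFORM:-, EMIT:P4(v=44,ok=T)] out:P3(v=0); in:P6
Emitted by tick 7: ['P1', 'P2', 'P3']

Answer: 3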